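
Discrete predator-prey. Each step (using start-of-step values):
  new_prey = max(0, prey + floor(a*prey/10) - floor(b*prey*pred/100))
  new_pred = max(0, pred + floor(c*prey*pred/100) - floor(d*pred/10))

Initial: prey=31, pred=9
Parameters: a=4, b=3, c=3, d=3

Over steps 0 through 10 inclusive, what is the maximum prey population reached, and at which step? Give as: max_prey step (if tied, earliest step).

Step 1: prey: 31+12-8=35; pred: 9+8-2=15
Step 2: prey: 35+14-15=34; pred: 15+15-4=26
Step 3: prey: 34+13-26=21; pred: 26+26-7=45
Step 4: prey: 21+8-28=1; pred: 45+28-13=60
Step 5: prey: 1+0-1=0; pred: 60+1-18=43
Step 6: prey: 0+0-0=0; pred: 43+0-12=31
Step 7: prey: 0+0-0=0; pred: 31+0-9=22
Step 8: prey: 0+0-0=0; pred: 22+0-6=16
Step 9: prey: 0+0-0=0; pred: 16+0-4=12
Step 10: prey: 0+0-0=0; pred: 12+0-3=9
Max prey = 35 at step 1

Answer: 35 1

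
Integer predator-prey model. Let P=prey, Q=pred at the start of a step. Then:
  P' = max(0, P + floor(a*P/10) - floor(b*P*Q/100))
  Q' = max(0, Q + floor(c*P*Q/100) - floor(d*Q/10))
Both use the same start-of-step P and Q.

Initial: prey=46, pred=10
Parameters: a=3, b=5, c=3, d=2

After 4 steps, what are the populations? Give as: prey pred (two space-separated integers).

Answer: 0 34

Derivation:
Step 1: prey: 46+13-23=36; pred: 10+13-2=21
Step 2: prey: 36+10-37=9; pred: 21+22-4=39
Step 3: prey: 9+2-17=0; pred: 39+10-7=42
Step 4: prey: 0+0-0=0; pred: 42+0-8=34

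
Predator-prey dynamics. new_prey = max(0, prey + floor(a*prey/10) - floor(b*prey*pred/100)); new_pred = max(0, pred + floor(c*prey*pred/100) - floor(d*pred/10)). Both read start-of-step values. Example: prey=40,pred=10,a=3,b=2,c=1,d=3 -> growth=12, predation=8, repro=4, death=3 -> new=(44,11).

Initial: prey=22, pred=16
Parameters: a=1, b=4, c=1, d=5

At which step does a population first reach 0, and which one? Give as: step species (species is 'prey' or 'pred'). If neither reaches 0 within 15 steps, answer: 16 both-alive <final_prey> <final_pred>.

Step 1: prey: 22+2-14=10; pred: 16+3-8=11
Step 2: prey: 10+1-4=7; pred: 11+1-5=7
Step 3: prey: 7+0-1=6; pred: 7+0-3=4
Step 4: prey: 6+0-0=6; pred: 4+0-2=2
Step 5: prey: 6+0-0=6; pred: 2+0-1=1
Step 6: prey: 6+0-0=6; pred: 1+0-0=1
Steps 7-15: state stable at prey=6, pred=1 (no change)
No extinction within 15 steps

Answer: 16 both-alive 6 1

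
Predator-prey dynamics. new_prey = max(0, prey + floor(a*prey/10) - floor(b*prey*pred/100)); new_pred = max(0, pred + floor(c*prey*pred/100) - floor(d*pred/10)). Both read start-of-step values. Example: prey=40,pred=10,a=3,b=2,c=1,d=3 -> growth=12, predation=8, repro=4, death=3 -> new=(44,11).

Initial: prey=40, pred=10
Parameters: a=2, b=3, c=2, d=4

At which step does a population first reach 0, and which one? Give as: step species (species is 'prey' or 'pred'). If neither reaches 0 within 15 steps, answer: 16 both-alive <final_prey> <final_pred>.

Step 1: prey: 40+8-12=36; pred: 10+8-4=14
Step 2: prey: 36+7-15=28; pred: 14+10-5=19
Step 3: prey: 28+5-15=18; pred: 19+10-7=22
Step 4: prey: 18+3-11=10; pred: 22+7-8=21
Step 5: prey: 10+2-6=6; pred: 21+4-8=17
Step 6: prey: 6+1-3=4; pred: 17+2-6=13
Step 7: prey: 4+0-1=3; pred: 13+1-5=9
Step 8: prey: 3+0-0=3; pred: 9+0-3=6
Step 9: prey: 3+0-0=3; pred: 6+0-2=4
Step 10: prey: 3+0-0=3; pred: 4+0-1=3
Step 11: prey: 3+0-0=3; pred: 3+0-1=2
Step 12: prey: 3+0-0=3; pred: 2+0-0=2
Steps 13-15: state stable at prey=3, pred=2 (no change)
No extinction within 15 steps

Answer: 16 both-alive 3 2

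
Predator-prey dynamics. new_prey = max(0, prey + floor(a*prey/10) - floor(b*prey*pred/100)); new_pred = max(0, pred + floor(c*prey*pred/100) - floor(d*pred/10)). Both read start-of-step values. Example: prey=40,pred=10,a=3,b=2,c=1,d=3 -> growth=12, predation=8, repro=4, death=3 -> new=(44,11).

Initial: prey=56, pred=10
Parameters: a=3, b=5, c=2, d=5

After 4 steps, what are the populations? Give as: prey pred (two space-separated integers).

Answer: 1 11

Derivation:
Step 1: prey: 56+16-28=44; pred: 10+11-5=16
Step 2: prey: 44+13-35=22; pred: 16+14-8=22
Step 3: prey: 22+6-24=4; pred: 22+9-11=20
Step 4: prey: 4+1-4=1; pred: 20+1-10=11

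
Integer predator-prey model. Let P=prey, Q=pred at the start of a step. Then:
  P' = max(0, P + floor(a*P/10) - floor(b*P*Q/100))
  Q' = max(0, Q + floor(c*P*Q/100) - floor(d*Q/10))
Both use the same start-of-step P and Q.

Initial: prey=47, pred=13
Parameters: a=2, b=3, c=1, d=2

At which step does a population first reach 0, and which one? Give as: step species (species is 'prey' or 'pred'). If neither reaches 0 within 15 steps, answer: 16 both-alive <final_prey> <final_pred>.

Answer: 16 both-alive 2 4

Derivation:
Step 1: prey: 47+9-18=38; pred: 13+6-2=17
Step 2: prey: 38+7-19=26; pred: 17+6-3=20
Step 3: prey: 26+5-15=16; pred: 20+5-4=21
Step 4: prey: 16+3-10=9; pred: 21+3-4=20
Step 5: prey: 9+1-5=5; pred: 20+1-4=17
Step 6: prey: 5+1-2=4; pred: 17+0-3=14
Step 7: prey: 4+0-1=3; pred: 14+0-2=12
Step 8: prey: 3+0-1=2; pred: 12+0-2=10
Step 9: prey: 2+0-0=2; pred: 10+0-2=8
Step 10: prey: 2+0-0=2; pred: 8+0-1=7
Step 11: prey: 2+0-0=2; pred: 7+0-1=6
Step 12: prey: 2+0-0=2; pred: 6+0-1=5
Step 13: prey: 2+0-0=2; pred: 5+0-1=4
Step 14: prey: 2+0-0=2; pred: 4+0-0=4
Steps 15-15: state stable at prey=2, pred=4 (no change)
No extinction within 15 steps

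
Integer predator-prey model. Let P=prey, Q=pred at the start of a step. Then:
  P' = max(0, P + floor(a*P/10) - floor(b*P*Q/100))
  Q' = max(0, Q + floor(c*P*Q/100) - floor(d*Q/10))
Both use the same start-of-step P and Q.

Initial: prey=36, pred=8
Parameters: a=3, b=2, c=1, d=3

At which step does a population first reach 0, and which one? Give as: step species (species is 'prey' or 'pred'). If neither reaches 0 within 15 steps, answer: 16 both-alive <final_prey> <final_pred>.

Answer: 16 both-alive 5 9

Derivation:
Step 1: prey: 36+10-5=41; pred: 8+2-2=8
Step 2: prey: 41+12-6=47; pred: 8+3-2=9
Step 3: prey: 47+14-8=53; pred: 9+4-2=11
Step 4: prey: 53+15-11=57; pred: 11+5-3=13
Step 5: prey: 57+17-14=60; pred: 13+7-3=17
Step 6: prey: 60+18-20=58; pred: 17+10-5=22
Step 7: prey: 58+17-25=50; pred: 22+12-6=28
Step 8: prey: 50+15-28=37; pred: 28+14-8=34
Step 9: prey: 37+11-25=23; pred: 34+12-10=36
Step 10: prey: 23+6-16=13; pred: 36+8-10=34
Step 11: prey: 13+3-8=8; pred: 34+4-10=28
Step 12: prey: 8+2-4=6; pred: 28+2-8=22
Step 13: prey: 6+1-2=5; pred: 22+1-6=17
Step 14: prey: 5+1-1=5; pred: 17+0-5=12
Step 15: prey: 5+1-1=5; pred: 12+0-3=9
No extinction within 15 steps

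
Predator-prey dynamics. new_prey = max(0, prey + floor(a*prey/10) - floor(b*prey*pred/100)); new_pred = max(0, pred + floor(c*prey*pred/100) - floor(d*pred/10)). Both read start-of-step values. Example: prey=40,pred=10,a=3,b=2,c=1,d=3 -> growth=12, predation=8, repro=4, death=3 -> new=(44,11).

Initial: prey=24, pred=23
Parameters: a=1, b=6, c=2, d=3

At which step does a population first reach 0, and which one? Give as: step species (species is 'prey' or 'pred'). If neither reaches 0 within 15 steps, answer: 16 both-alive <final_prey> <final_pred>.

Answer: 1 prey

Derivation:
Step 1: prey: 24+2-33=0; pred: 23+11-6=28
First extinction: prey at step 1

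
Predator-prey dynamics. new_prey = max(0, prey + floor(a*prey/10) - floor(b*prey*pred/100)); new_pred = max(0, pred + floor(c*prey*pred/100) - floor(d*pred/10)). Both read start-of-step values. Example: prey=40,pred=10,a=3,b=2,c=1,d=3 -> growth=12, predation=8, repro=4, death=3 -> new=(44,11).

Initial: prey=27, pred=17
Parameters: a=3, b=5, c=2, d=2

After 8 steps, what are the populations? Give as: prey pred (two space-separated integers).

Answer: 0 8

Derivation:
Step 1: prey: 27+8-22=13; pred: 17+9-3=23
Step 2: prey: 13+3-14=2; pred: 23+5-4=24
Step 3: prey: 2+0-2=0; pred: 24+0-4=20
Step 4: prey: 0+0-0=0; pred: 20+0-4=16
Step 5: prey: 0+0-0=0; pred: 16+0-3=13
Step 6: prey: 0+0-0=0; pred: 13+0-2=11
Step 7: prey: 0+0-0=0; pred: 11+0-2=9
Step 8: prey: 0+0-0=0; pred: 9+0-1=8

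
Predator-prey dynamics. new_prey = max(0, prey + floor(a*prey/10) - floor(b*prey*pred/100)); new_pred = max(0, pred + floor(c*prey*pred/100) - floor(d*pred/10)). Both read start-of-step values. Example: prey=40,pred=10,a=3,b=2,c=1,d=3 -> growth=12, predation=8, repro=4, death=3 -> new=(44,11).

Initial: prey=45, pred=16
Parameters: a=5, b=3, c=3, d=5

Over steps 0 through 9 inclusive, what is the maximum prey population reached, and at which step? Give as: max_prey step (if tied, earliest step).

Step 1: prey: 45+22-21=46; pred: 16+21-8=29
Step 2: prey: 46+23-40=29; pred: 29+40-14=55
Step 3: prey: 29+14-47=0; pred: 55+47-27=75
Step 4: prey: 0+0-0=0; pred: 75+0-37=38
Step 5: prey: 0+0-0=0; pred: 38+0-19=19
Step 6: prey: 0+0-0=0; pred: 19+0-9=10
Step 7: prey: 0+0-0=0; pred: 10+0-5=5
Step 8: prey: 0+0-0=0; pred: 5+0-2=3
Step 9: prey: 0+0-0=0; pred: 3+0-1=2
Max prey = 46 at step 1

Answer: 46 1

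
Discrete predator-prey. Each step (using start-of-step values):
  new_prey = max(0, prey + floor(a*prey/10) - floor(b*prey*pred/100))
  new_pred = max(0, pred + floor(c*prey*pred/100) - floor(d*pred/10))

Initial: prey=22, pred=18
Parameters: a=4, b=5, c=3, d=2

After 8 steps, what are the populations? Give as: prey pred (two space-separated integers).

Answer: 0 9

Derivation:
Step 1: prey: 22+8-19=11; pred: 18+11-3=26
Step 2: prey: 11+4-14=1; pred: 26+8-5=29
Step 3: prey: 1+0-1=0; pred: 29+0-5=24
Step 4: prey: 0+0-0=0; pred: 24+0-4=20
Step 5: prey: 0+0-0=0; pred: 20+0-4=16
Step 6: prey: 0+0-0=0; pred: 16+0-3=13
Step 7: prey: 0+0-0=0; pred: 13+0-2=11
Step 8: prey: 0+0-0=0; pred: 11+0-2=9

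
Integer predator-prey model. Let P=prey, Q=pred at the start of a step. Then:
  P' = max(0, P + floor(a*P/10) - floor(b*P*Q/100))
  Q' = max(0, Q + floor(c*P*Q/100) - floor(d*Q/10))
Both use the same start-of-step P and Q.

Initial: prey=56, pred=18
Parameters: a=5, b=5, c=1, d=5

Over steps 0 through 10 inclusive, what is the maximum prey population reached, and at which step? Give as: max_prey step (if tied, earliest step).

Step 1: prey: 56+28-50=34; pred: 18+10-9=19
Step 2: prey: 34+17-32=19; pred: 19+6-9=16
Step 3: prey: 19+9-15=13; pred: 16+3-8=11
Step 4: prey: 13+6-7=12; pred: 11+1-5=7
Step 5: prey: 12+6-4=14; pred: 7+0-3=4
Step 6: prey: 14+7-2=19; pred: 4+0-2=2
Step 7: prey: 19+9-1=27; pred: 2+0-1=1
Step 8: prey: 27+13-1=39; pred: 1+0-0=1
Step 9: prey: 39+19-1=57; pred: 1+0-0=1
Step 10: prey: 57+28-2=83; pred: 1+0-0=1
Max prey = 83 at step 10

Answer: 83 10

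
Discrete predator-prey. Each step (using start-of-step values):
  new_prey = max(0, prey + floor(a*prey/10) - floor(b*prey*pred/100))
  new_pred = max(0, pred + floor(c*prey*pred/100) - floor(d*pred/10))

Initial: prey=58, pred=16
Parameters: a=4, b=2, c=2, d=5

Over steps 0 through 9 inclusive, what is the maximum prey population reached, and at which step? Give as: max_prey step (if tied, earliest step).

Answer: 63 1

Derivation:
Step 1: prey: 58+23-18=63; pred: 16+18-8=26
Step 2: prey: 63+25-32=56; pred: 26+32-13=45
Step 3: prey: 56+22-50=28; pred: 45+50-22=73
Step 4: prey: 28+11-40=0; pred: 73+40-36=77
Step 5: prey: 0+0-0=0; pred: 77+0-38=39
Step 6: prey: 0+0-0=0; pred: 39+0-19=20
Step 7: prey: 0+0-0=0; pred: 20+0-10=10
Step 8: prey: 0+0-0=0; pred: 10+0-5=5
Step 9: prey: 0+0-0=0; pred: 5+0-2=3
Max prey = 63 at step 1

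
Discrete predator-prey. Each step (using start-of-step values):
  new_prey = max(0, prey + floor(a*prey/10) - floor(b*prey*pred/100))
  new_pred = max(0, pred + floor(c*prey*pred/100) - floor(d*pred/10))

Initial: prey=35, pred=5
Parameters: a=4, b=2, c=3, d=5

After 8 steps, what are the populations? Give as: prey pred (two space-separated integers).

Step 1: prey: 35+14-3=46; pred: 5+5-2=8
Step 2: prey: 46+18-7=57; pred: 8+11-4=15
Step 3: prey: 57+22-17=62; pred: 15+25-7=33
Step 4: prey: 62+24-40=46; pred: 33+61-16=78
Step 5: prey: 46+18-71=0; pred: 78+107-39=146
Step 6: prey: 0+0-0=0; pred: 146+0-73=73
Step 7: prey: 0+0-0=0; pred: 73+0-36=37
Step 8: prey: 0+0-0=0; pred: 37+0-18=19

Answer: 0 19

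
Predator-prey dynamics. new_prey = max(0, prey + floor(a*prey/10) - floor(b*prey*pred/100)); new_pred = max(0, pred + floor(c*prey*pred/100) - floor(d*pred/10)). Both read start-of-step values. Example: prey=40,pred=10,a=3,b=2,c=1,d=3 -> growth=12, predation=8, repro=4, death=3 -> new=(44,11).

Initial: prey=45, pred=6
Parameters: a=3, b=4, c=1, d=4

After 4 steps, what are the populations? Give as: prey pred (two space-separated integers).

Answer: 55 8

Derivation:
Step 1: prey: 45+13-10=48; pred: 6+2-2=6
Step 2: prey: 48+14-11=51; pred: 6+2-2=6
Step 3: prey: 51+15-12=54; pred: 6+3-2=7
Step 4: prey: 54+16-15=55; pred: 7+3-2=8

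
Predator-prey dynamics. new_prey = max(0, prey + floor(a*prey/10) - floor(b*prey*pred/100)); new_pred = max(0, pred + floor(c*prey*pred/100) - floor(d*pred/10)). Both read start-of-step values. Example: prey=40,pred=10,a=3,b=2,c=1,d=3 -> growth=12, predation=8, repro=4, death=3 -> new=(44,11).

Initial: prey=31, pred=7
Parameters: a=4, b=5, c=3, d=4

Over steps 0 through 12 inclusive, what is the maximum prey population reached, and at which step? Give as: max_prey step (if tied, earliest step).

Step 1: prey: 31+12-10=33; pred: 7+6-2=11
Step 2: prey: 33+13-18=28; pred: 11+10-4=17
Step 3: prey: 28+11-23=16; pred: 17+14-6=25
Step 4: prey: 16+6-20=2; pred: 25+12-10=27
Step 5: prey: 2+0-2=0; pred: 27+1-10=18
Step 6: prey: 0+0-0=0; pred: 18+0-7=11
Step 7: prey: 0+0-0=0; pred: 11+0-4=7
Step 8: prey: 0+0-0=0; pred: 7+0-2=5
Step 9: prey: 0+0-0=0; pred: 5+0-2=3
Step 10: prey: 0+0-0=0; pred: 3+0-1=2
Step 11: prey: 0+0-0=0; pred: 2+0-0=2
Step 12: prey: 0+0-0=0; pred: 2+0-0=2
Max prey = 33 at step 1

Answer: 33 1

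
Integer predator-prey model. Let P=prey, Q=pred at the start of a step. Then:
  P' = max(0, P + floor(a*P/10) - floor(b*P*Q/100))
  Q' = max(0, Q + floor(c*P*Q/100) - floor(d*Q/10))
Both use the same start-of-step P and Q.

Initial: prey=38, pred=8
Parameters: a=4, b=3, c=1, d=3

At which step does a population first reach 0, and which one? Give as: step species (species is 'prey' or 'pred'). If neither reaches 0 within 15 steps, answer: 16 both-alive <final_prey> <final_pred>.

Step 1: prey: 38+15-9=44; pred: 8+3-2=9
Step 2: prey: 44+17-11=50; pred: 9+3-2=10
Step 3: prey: 50+20-15=55; pred: 10+5-3=12
Step 4: prey: 55+22-19=58; pred: 12+6-3=15
Step 5: prey: 58+23-26=55; pred: 15+8-4=19
Step 6: prey: 55+22-31=46; pred: 19+10-5=24
Step 7: prey: 46+18-33=31; pred: 24+11-7=28
Step 8: prey: 31+12-26=17; pred: 28+8-8=28
Step 9: prey: 17+6-14=9; pred: 28+4-8=24
Step 10: prey: 9+3-6=6; pred: 24+2-7=19
Step 11: prey: 6+2-3=5; pred: 19+1-5=15
Step 12: prey: 5+2-2=5; pred: 15+0-4=11
Step 13: prey: 5+2-1=6; pred: 11+0-3=8
Step 14: prey: 6+2-1=7; pred: 8+0-2=6
Step 15: prey: 7+2-1=8; pred: 6+0-1=5
No extinction within 15 steps

Answer: 16 both-alive 8 5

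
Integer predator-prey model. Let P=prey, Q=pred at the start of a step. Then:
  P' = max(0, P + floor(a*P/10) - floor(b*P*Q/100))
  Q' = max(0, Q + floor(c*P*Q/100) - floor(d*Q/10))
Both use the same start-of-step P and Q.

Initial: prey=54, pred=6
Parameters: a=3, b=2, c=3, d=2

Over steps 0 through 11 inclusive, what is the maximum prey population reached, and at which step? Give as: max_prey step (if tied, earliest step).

Step 1: prey: 54+16-6=64; pred: 6+9-1=14
Step 2: prey: 64+19-17=66; pred: 14+26-2=38
Step 3: prey: 66+19-50=35; pred: 38+75-7=106
Step 4: prey: 35+10-74=0; pred: 106+111-21=196
Step 5: prey: 0+0-0=0; pred: 196+0-39=157
Step 6: prey: 0+0-0=0; pred: 157+0-31=126
Step 7: prey: 0+0-0=0; pred: 126+0-25=101
Step 8: prey: 0+0-0=0; pred: 101+0-20=81
Step 9: prey: 0+0-0=0; pred: 81+0-16=65
Step 10: prey: 0+0-0=0; pred: 65+0-13=52
Step 11: prey: 0+0-0=0; pred: 52+0-10=42
Max prey = 66 at step 2

Answer: 66 2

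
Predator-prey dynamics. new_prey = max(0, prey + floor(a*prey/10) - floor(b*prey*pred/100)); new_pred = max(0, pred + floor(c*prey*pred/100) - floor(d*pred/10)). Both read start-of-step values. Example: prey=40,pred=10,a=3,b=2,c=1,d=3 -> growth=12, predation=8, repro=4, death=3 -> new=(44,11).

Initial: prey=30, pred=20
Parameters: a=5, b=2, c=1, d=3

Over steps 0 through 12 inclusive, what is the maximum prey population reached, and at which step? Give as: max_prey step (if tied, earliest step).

Step 1: prey: 30+15-12=33; pred: 20+6-6=20
Step 2: prey: 33+16-13=36; pred: 20+6-6=20
Step 3: prey: 36+18-14=40; pred: 20+7-6=21
Step 4: prey: 40+20-16=44; pred: 21+8-6=23
Step 5: prey: 44+22-20=46; pred: 23+10-6=27
Step 6: prey: 46+23-24=45; pred: 27+12-8=31
Step 7: prey: 45+22-27=40; pred: 31+13-9=35
Step 8: prey: 40+20-28=32; pred: 35+14-10=39
Step 9: prey: 32+16-24=24; pred: 39+12-11=40
Step 10: prey: 24+12-19=17; pred: 40+9-12=37
Step 11: prey: 17+8-12=13; pred: 37+6-11=32
Step 12: prey: 13+6-8=11; pred: 32+4-9=27
Max prey = 46 at step 5

Answer: 46 5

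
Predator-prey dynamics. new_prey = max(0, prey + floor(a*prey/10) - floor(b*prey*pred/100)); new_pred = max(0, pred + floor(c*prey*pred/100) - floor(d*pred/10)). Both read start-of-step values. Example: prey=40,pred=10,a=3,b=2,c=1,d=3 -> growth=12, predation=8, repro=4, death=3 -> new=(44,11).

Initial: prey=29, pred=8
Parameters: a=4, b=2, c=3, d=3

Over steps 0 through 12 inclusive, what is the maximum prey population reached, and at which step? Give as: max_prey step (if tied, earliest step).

Answer: 42 2

Derivation:
Step 1: prey: 29+11-4=36; pred: 8+6-2=12
Step 2: prey: 36+14-8=42; pred: 12+12-3=21
Step 3: prey: 42+16-17=41; pred: 21+26-6=41
Step 4: prey: 41+16-33=24; pred: 41+50-12=79
Step 5: prey: 24+9-37=0; pred: 79+56-23=112
Step 6: prey: 0+0-0=0; pred: 112+0-33=79
Step 7: prey: 0+0-0=0; pred: 79+0-23=56
Step 8: prey: 0+0-0=0; pred: 56+0-16=40
Step 9: prey: 0+0-0=0; pred: 40+0-12=28
Step 10: prey: 0+0-0=0; pred: 28+0-8=20
Step 11: prey: 0+0-0=0; pred: 20+0-6=14
Step 12: prey: 0+0-0=0; pred: 14+0-4=10
Max prey = 42 at step 2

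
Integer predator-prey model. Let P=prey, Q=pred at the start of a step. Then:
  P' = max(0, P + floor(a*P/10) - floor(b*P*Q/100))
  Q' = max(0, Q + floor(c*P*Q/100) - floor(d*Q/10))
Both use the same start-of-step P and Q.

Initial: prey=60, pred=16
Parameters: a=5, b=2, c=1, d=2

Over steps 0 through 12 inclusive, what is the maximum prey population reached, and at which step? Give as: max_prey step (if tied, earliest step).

Step 1: prey: 60+30-19=71; pred: 16+9-3=22
Step 2: prey: 71+35-31=75; pred: 22+15-4=33
Step 3: prey: 75+37-49=63; pred: 33+24-6=51
Step 4: prey: 63+31-64=30; pred: 51+32-10=73
Step 5: prey: 30+15-43=2; pred: 73+21-14=80
Step 6: prey: 2+1-3=0; pred: 80+1-16=65
Step 7: prey: 0+0-0=0; pred: 65+0-13=52
Step 8: prey: 0+0-0=0; pred: 52+0-10=42
Step 9: prey: 0+0-0=0; pred: 42+0-8=34
Step 10: prey: 0+0-0=0; pred: 34+0-6=28
Step 11: prey: 0+0-0=0; pred: 28+0-5=23
Step 12: prey: 0+0-0=0; pred: 23+0-4=19
Max prey = 75 at step 2

Answer: 75 2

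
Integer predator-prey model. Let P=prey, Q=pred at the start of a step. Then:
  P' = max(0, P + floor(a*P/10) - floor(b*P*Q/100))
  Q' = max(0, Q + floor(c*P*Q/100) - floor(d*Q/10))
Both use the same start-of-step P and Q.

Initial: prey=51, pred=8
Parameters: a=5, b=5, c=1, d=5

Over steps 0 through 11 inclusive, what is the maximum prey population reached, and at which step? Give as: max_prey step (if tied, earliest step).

Answer: 80 5

Derivation:
Step 1: prey: 51+25-20=56; pred: 8+4-4=8
Step 2: prey: 56+28-22=62; pred: 8+4-4=8
Step 3: prey: 62+31-24=69; pred: 8+4-4=8
Step 4: prey: 69+34-27=76; pred: 8+5-4=9
Step 5: prey: 76+38-34=80; pred: 9+6-4=11
Step 6: prey: 80+40-44=76; pred: 11+8-5=14
Step 7: prey: 76+38-53=61; pred: 14+10-7=17
Step 8: prey: 61+30-51=40; pred: 17+10-8=19
Step 9: prey: 40+20-38=22; pred: 19+7-9=17
Step 10: prey: 22+11-18=15; pred: 17+3-8=12
Step 11: prey: 15+7-9=13; pred: 12+1-6=7
Max prey = 80 at step 5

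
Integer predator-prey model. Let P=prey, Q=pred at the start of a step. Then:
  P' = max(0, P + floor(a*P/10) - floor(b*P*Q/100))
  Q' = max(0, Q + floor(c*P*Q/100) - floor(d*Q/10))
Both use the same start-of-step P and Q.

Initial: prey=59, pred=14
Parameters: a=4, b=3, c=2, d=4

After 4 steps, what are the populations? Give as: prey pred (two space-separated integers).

Step 1: prey: 59+23-24=58; pred: 14+16-5=25
Step 2: prey: 58+23-43=38; pred: 25+29-10=44
Step 3: prey: 38+15-50=3; pred: 44+33-17=60
Step 4: prey: 3+1-5=0; pred: 60+3-24=39

Answer: 0 39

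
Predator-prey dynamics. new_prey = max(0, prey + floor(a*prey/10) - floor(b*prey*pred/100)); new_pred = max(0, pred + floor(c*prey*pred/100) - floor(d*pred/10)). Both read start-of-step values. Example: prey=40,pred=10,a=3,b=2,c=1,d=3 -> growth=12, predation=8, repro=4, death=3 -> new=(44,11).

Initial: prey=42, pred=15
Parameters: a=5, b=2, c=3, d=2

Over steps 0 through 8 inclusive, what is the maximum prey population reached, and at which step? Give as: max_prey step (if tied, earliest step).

Answer: 51 1

Derivation:
Step 1: prey: 42+21-12=51; pred: 15+18-3=30
Step 2: prey: 51+25-30=46; pred: 30+45-6=69
Step 3: prey: 46+23-63=6; pred: 69+95-13=151
Step 4: prey: 6+3-18=0; pred: 151+27-30=148
Step 5: prey: 0+0-0=0; pred: 148+0-29=119
Step 6: prey: 0+0-0=0; pred: 119+0-23=96
Step 7: prey: 0+0-0=0; pred: 96+0-19=77
Step 8: prey: 0+0-0=0; pred: 77+0-15=62
Max prey = 51 at step 1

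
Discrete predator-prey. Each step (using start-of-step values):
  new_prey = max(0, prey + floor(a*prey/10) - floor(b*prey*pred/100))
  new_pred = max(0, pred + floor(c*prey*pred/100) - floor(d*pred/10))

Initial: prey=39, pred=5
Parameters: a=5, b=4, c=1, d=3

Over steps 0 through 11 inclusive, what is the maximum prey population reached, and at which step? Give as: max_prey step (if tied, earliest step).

Answer: 102 5

Derivation:
Step 1: prey: 39+19-7=51; pred: 5+1-1=5
Step 2: prey: 51+25-10=66; pred: 5+2-1=6
Step 3: prey: 66+33-15=84; pred: 6+3-1=8
Step 4: prey: 84+42-26=100; pred: 8+6-2=12
Step 5: prey: 100+50-48=102; pred: 12+12-3=21
Step 6: prey: 102+51-85=68; pred: 21+21-6=36
Step 7: prey: 68+34-97=5; pred: 36+24-10=50
Step 8: prey: 5+2-10=0; pred: 50+2-15=37
Step 9: prey: 0+0-0=0; pred: 37+0-11=26
Step 10: prey: 0+0-0=0; pred: 26+0-7=19
Step 11: prey: 0+0-0=0; pred: 19+0-5=14
Max prey = 102 at step 5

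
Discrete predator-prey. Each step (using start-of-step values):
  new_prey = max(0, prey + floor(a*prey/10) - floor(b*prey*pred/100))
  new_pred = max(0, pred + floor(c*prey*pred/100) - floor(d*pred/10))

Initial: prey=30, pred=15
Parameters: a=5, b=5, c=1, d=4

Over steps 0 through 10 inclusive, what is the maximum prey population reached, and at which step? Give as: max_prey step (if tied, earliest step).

Answer: 95 10

Derivation:
Step 1: prey: 30+15-22=23; pred: 15+4-6=13
Step 2: prey: 23+11-14=20; pred: 13+2-5=10
Step 3: prey: 20+10-10=20; pred: 10+2-4=8
Step 4: prey: 20+10-8=22; pred: 8+1-3=6
Step 5: prey: 22+11-6=27; pred: 6+1-2=5
Step 6: prey: 27+13-6=34; pred: 5+1-2=4
Step 7: prey: 34+17-6=45; pred: 4+1-1=4
Step 8: prey: 45+22-9=58; pred: 4+1-1=4
Step 9: prey: 58+29-11=76; pred: 4+2-1=5
Step 10: prey: 76+38-19=95; pred: 5+3-2=6
Max prey = 95 at step 10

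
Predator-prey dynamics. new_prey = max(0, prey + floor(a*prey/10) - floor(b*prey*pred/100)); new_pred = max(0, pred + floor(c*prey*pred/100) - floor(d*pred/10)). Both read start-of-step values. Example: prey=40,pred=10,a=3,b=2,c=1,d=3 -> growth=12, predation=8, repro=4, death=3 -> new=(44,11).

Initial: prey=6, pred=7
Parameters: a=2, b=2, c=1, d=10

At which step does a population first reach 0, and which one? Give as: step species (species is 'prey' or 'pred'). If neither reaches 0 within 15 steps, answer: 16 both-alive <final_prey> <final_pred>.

Answer: 1 pred

Derivation:
Step 1: prey: 6+1-0=7; pred: 7+0-7=0
First extinction: pred at step 1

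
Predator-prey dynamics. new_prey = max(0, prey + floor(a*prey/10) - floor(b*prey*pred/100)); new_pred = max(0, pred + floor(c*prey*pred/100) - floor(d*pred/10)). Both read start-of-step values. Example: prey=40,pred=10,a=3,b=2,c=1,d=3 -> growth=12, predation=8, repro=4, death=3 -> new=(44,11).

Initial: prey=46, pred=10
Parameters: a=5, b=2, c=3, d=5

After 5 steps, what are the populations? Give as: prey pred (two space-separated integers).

Answer: 0 101

Derivation:
Step 1: prey: 46+23-9=60; pred: 10+13-5=18
Step 2: prey: 60+30-21=69; pred: 18+32-9=41
Step 3: prey: 69+34-56=47; pred: 41+84-20=105
Step 4: prey: 47+23-98=0; pred: 105+148-52=201
Step 5: prey: 0+0-0=0; pred: 201+0-100=101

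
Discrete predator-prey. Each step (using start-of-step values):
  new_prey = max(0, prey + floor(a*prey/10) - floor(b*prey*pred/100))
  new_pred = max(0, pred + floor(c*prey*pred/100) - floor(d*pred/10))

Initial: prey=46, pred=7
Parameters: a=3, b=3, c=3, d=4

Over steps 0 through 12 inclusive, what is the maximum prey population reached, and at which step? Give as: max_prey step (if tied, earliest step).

Step 1: prey: 46+13-9=50; pred: 7+9-2=14
Step 2: prey: 50+15-21=44; pred: 14+21-5=30
Step 3: prey: 44+13-39=18; pred: 30+39-12=57
Step 4: prey: 18+5-30=0; pred: 57+30-22=65
Step 5: prey: 0+0-0=0; pred: 65+0-26=39
Step 6: prey: 0+0-0=0; pred: 39+0-15=24
Step 7: prey: 0+0-0=0; pred: 24+0-9=15
Step 8: prey: 0+0-0=0; pred: 15+0-6=9
Step 9: prey: 0+0-0=0; pred: 9+0-3=6
Step 10: prey: 0+0-0=0; pred: 6+0-2=4
Step 11: prey: 0+0-0=0; pred: 4+0-1=3
Step 12: prey: 0+0-0=0; pred: 3+0-1=2
Max prey = 50 at step 1

Answer: 50 1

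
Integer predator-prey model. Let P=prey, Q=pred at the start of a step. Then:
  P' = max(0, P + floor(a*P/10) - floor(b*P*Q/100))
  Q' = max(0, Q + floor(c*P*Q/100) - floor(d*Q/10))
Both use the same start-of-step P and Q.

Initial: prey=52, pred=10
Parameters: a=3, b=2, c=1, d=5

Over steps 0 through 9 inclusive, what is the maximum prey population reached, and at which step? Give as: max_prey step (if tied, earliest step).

Answer: 77 5

Derivation:
Step 1: prey: 52+15-10=57; pred: 10+5-5=10
Step 2: prey: 57+17-11=63; pred: 10+5-5=10
Step 3: prey: 63+18-12=69; pred: 10+6-5=11
Step 4: prey: 69+20-15=74; pred: 11+7-5=13
Step 5: prey: 74+22-19=77; pred: 13+9-6=16
Step 6: prey: 77+23-24=76; pred: 16+12-8=20
Step 7: prey: 76+22-30=68; pred: 20+15-10=25
Step 8: prey: 68+20-34=54; pred: 25+17-12=30
Step 9: prey: 54+16-32=38; pred: 30+16-15=31
Max prey = 77 at step 5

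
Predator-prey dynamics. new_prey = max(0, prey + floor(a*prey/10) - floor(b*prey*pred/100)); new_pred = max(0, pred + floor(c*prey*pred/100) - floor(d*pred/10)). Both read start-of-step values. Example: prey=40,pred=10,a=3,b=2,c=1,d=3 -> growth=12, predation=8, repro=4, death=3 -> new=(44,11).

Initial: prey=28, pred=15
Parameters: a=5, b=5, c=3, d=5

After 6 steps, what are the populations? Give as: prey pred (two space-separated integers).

Step 1: prey: 28+14-21=21; pred: 15+12-7=20
Step 2: prey: 21+10-21=10; pred: 20+12-10=22
Step 3: prey: 10+5-11=4; pred: 22+6-11=17
Step 4: prey: 4+2-3=3; pred: 17+2-8=11
Step 5: prey: 3+1-1=3; pred: 11+0-5=6
Step 6: prey: 3+1-0=4; pred: 6+0-3=3

Answer: 4 3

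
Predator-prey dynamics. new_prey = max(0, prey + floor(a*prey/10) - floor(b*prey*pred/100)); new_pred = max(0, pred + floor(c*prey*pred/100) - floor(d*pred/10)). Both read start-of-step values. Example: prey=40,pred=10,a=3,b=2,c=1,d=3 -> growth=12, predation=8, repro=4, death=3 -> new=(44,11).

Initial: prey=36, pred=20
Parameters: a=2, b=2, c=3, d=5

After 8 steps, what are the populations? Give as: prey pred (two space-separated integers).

Answer: 1 2

Derivation:
Step 1: prey: 36+7-14=29; pred: 20+21-10=31
Step 2: prey: 29+5-17=17; pred: 31+26-15=42
Step 3: prey: 17+3-14=6; pred: 42+21-21=42
Step 4: prey: 6+1-5=2; pred: 42+7-21=28
Step 5: prey: 2+0-1=1; pred: 28+1-14=15
Step 6: prey: 1+0-0=1; pred: 15+0-7=8
Step 7: prey: 1+0-0=1; pred: 8+0-4=4
Step 8: prey: 1+0-0=1; pred: 4+0-2=2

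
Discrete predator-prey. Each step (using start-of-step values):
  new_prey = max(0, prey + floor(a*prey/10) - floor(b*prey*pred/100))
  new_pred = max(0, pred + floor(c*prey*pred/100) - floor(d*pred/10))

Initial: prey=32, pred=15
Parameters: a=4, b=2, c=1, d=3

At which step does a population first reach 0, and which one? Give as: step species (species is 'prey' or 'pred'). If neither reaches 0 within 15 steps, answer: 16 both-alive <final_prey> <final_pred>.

Answer: 16 both-alive 17 14

Derivation:
Step 1: prey: 32+12-9=35; pred: 15+4-4=15
Step 2: prey: 35+14-10=39; pred: 15+5-4=16
Step 3: prey: 39+15-12=42; pred: 16+6-4=18
Step 4: prey: 42+16-15=43; pred: 18+7-5=20
Step 5: prey: 43+17-17=43; pred: 20+8-6=22
Step 6: prey: 43+17-18=42; pred: 22+9-6=25
Step 7: prey: 42+16-21=37; pred: 25+10-7=28
Step 8: prey: 37+14-20=31; pred: 28+10-8=30
Step 9: prey: 31+12-18=25; pred: 30+9-9=30
Step 10: prey: 25+10-15=20; pred: 30+7-9=28
Step 11: prey: 20+8-11=17; pred: 28+5-8=25
Step 12: prey: 17+6-8=15; pred: 25+4-7=22
Step 13: prey: 15+6-6=15; pred: 22+3-6=19
Step 14: prey: 15+6-5=16; pred: 19+2-5=16
Step 15: prey: 16+6-5=17; pred: 16+2-4=14
No extinction within 15 steps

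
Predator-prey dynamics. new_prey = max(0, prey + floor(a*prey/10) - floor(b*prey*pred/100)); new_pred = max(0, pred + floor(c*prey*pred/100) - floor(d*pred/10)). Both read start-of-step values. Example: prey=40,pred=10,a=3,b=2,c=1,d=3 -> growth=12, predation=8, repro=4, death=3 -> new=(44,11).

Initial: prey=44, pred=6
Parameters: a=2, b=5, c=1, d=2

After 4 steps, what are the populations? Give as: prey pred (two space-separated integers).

Step 1: prey: 44+8-13=39; pred: 6+2-1=7
Step 2: prey: 39+7-13=33; pred: 7+2-1=8
Step 3: prey: 33+6-13=26; pred: 8+2-1=9
Step 4: prey: 26+5-11=20; pred: 9+2-1=10

Answer: 20 10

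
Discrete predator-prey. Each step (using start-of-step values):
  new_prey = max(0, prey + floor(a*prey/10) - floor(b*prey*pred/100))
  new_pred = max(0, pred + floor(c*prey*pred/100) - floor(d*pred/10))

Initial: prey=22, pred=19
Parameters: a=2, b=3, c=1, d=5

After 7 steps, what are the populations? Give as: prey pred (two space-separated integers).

Answer: 19 1

Derivation:
Step 1: prey: 22+4-12=14; pred: 19+4-9=14
Step 2: prey: 14+2-5=11; pred: 14+1-7=8
Step 3: prey: 11+2-2=11; pred: 8+0-4=4
Step 4: prey: 11+2-1=12; pred: 4+0-2=2
Step 5: prey: 12+2-0=14; pred: 2+0-1=1
Step 6: prey: 14+2-0=16; pred: 1+0-0=1
Step 7: prey: 16+3-0=19; pred: 1+0-0=1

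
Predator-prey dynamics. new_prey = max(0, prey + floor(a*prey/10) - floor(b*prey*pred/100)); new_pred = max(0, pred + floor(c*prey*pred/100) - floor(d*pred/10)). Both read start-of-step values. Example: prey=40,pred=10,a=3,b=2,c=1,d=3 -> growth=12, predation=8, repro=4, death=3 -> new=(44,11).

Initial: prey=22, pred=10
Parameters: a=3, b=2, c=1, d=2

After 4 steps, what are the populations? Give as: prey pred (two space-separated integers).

Answer: 33 11

Derivation:
Step 1: prey: 22+6-4=24; pred: 10+2-2=10
Step 2: prey: 24+7-4=27; pred: 10+2-2=10
Step 3: prey: 27+8-5=30; pred: 10+2-2=10
Step 4: prey: 30+9-6=33; pred: 10+3-2=11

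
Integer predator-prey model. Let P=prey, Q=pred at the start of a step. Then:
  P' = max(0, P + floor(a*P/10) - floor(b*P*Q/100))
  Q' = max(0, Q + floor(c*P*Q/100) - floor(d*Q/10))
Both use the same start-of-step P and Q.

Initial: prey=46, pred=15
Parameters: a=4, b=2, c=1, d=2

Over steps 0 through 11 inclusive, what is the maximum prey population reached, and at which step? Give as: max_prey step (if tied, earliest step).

Step 1: prey: 46+18-13=51; pred: 15+6-3=18
Step 2: prey: 51+20-18=53; pred: 18+9-3=24
Step 3: prey: 53+21-25=49; pred: 24+12-4=32
Step 4: prey: 49+19-31=37; pred: 32+15-6=41
Step 5: prey: 37+14-30=21; pred: 41+15-8=48
Step 6: prey: 21+8-20=9; pred: 48+10-9=49
Step 7: prey: 9+3-8=4; pred: 49+4-9=44
Step 8: prey: 4+1-3=2; pred: 44+1-8=37
Step 9: prey: 2+0-1=1; pred: 37+0-7=30
Step 10: prey: 1+0-0=1; pred: 30+0-6=24
Step 11: prey: 1+0-0=1; pred: 24+0-4=20
Max prey = 53 at step 2

Answer: 53 2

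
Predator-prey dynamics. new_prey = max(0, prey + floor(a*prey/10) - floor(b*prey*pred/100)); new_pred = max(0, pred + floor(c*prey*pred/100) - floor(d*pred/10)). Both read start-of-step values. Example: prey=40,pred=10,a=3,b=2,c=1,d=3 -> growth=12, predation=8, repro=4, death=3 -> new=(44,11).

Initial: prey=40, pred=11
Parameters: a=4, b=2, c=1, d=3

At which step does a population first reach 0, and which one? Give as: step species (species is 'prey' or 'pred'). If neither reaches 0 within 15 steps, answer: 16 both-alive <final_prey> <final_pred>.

Step 1: prey: 40+16-8=48; pred: 11+4-3=12
Step 2: prey: 48+19-11=56; pred: 12+5-3=14
Step 3: prey: 56+22-15=63; pred: 14+7-4=17
Step 4: prey: 63+25-21=67; pred: 17+10-5=22
Step 5: prey: 67+26-29=64; pred: 22+14-6=30
Step 6: prey: 64+25-38=51; pred: 30+19-9=40
Step 7: prey: 51+20-40=31; pred: 40+20-12=48
Step 8: prey: 31+12-29=14; pred: 48+14-14=48
Step 9: prey: 14+5-13=6; pred: 48+6-14=40
Step 10: prey: 6+2-4=4; pred: 40+2-12=30
Step 11: prey: 4+1-2=3; pred: 30+1-9=22
Step 12: prey: 3+1-1=3; pred: 22+0-6=16
Step 13: prey: 3+1-0=4; pred: 16+0-4=12
Step 14: prey: 4+1-0=5; pred: 12+0-3=9
Step 15: prey: 5+2-0=7; pred: 9+0-2=7
No extinction within 15 steps

Answer: 16 both-alive 7 7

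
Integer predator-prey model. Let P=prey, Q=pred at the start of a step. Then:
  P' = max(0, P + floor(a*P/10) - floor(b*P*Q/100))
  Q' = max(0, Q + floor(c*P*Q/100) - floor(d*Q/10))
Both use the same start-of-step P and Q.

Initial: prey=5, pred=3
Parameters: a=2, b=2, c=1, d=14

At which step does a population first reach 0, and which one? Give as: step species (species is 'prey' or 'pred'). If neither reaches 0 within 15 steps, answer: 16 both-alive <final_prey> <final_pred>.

Step 1: prey: 5+1-0=6; pred: 3+0-4=0
First extinction: pred at step 1

Answer: 1 pred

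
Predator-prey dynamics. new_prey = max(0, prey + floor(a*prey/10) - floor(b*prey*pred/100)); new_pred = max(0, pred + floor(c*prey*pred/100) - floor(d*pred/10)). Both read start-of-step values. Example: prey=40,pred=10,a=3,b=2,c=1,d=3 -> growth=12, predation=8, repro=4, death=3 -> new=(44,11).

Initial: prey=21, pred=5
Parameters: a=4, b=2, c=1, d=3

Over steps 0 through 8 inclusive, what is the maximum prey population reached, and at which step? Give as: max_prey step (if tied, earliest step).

Step 1: prey: 21+8-2=27; pred: 5+1-1=5
Step 2: prey: 27+10-2=35; pred: 5+1-1=5
Step 3: prey: 35+14-3=46; pred: 5+1-1=5
Step 4: prey: 46+18-4=60; pred: 5+2-1=6
Step 5: prey: 60+24-7=77; pred: 6+3-1=8
Step 6: prey: 77+30-12=95; pred: 8+6-2=12
Step 7: prey: 95+38-22=111; pred: 12+11-3=20
Step 8: prey: 111+44-44=111; pred: 20+22-6=36
Max prey = 111 at step 7

Answer: 111 7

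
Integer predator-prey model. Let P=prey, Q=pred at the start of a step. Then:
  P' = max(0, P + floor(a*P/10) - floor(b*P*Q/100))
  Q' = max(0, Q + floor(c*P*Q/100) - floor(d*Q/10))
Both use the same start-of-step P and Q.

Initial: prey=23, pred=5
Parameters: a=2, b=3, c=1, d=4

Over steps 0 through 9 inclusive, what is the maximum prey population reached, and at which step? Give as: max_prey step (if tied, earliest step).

Answer: 64 9

Derivation:
Step 1: prey: 23+4-3=24; pred: 5+1-2=4
Step 2: prey: 24+4-2=26; pred: 4+0-1=3
Step 3: prey: 26+5-2=29; pred: 3+0-1=2
Step 4: prey: 29+5-1=33; pred: 2+0-0=2
Step 5: prey: 33+6-1=38; pred: 2+0-0=2
Step 6: prey: 38+7-2=43; pred: 2+0-0=2
Step 7: prey: 43+8-2=49; pred: 2+0-0=2
Step 8: prey: 49+9-2=56; pred: 2+0-0=2
Step 9: prey: 56+11-3=64; pred: 2+1-0=3
Max prey = 64 at step 9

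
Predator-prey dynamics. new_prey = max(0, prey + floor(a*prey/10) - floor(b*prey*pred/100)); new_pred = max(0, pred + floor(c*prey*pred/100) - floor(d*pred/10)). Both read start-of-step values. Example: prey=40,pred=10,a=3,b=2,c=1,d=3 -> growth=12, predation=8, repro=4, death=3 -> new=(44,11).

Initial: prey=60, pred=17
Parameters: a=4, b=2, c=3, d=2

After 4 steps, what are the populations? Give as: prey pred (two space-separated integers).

Step 1: prey: 60+24-20=64; pred: 17+30-3=44
Step 2: prey: 64+25-56=33; pred: 44+84-8=120
Step 3: prey: 33+13-79=0; pred: 120+118-24=214
Step 4: prey: 0+0-0=0; pred: 214+0-42=172

Answer: 0 172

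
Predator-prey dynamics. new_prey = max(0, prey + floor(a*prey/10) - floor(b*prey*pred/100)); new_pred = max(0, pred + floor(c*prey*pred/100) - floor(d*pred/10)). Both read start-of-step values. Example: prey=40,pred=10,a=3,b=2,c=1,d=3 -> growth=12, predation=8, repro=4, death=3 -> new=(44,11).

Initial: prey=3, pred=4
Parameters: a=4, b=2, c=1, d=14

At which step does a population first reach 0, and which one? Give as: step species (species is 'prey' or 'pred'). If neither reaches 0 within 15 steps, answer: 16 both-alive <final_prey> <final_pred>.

Step 1: prey: 3+1-0=4; pred: 4+0-5=0
First extinction: pred at step 1

Answer: 1 pred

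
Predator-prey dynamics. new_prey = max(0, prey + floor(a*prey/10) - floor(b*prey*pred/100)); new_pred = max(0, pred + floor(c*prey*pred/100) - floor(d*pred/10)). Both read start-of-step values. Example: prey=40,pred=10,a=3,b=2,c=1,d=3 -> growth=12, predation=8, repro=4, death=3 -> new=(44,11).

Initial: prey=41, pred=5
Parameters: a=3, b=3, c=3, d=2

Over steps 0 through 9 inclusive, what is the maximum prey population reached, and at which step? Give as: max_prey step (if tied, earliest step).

Answer: 47 1

Derivation:
Step 1: prey: 41+12-6=47; pred: 5+6-1=10
Step 2: prey: 47+14-14=47; pred: 10+14-2=22
Step 3: prey: 47+14-31=30; pred: 22+31-4=49
Step 4: prey: 30+9-44=0; pred: 49+44-9=84
Step 5: prey: 0+0-0=0; pred: 84+0-16=68
Step 6: prey: 0+0-0=0; pred: 68+0-13=55
Step 7: prey: 0+0-0=0; pred: 55+0-11=44
Step 8: prey: 0+0-0=0; pred: 44+0-8=36
Step 9: prey: 0+0-0=0; pred: 36+0-7=29
Max prey = 47 at step 1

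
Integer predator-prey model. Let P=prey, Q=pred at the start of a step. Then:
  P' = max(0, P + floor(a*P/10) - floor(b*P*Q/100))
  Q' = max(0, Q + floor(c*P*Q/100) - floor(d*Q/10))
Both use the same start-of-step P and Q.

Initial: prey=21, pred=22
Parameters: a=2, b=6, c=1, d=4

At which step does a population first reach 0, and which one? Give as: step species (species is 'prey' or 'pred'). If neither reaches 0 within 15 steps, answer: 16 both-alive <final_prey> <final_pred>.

Step 1: prey: 21+4-27=0; pred: 22+4-8=18
First extinction: prey at step 1

Answer: 1 prey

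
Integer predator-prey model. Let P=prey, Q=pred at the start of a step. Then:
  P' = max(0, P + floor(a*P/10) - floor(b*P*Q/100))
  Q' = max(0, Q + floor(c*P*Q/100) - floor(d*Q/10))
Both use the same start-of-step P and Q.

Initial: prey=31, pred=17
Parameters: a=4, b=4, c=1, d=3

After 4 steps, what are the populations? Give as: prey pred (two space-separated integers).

Step 1: prey: 31+12-21=22; pred: 17+5-5=17
Step 2: prey: 22+8-14=16; pred: 17+3-5=15
Step 3: prey: 16+6-9=13; pred: 15+2-4=13
Step 4: prey: 13+5-6=12; pred: 13+1-3=11

Answer: 12 11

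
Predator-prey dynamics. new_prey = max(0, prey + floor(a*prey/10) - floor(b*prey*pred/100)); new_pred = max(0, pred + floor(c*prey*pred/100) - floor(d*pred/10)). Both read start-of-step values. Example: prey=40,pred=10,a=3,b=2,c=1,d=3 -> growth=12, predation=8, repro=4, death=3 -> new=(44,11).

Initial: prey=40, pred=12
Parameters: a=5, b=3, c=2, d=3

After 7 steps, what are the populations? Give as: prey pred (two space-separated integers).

Answer: 0 23

Derivation:
Step 1: prey: 40+20-14=46; pred: 12+9-3=18
Step 2: prey: 46+23-24=45; pred: 18+16-5=29
Step 3: prey: 45+22-39=28; pred: 29+26-8=47
Step 4: prey: 28+14-39=3; pred: 47+26-14=59
Step 5: prey: 3+1-5=0; pred: 59+3-17=45
Step 6: prey: 0+0-0=0; pred: 45+0-13=32
Step 7: prey: 0+0-0=0; pred: 32+0-9=23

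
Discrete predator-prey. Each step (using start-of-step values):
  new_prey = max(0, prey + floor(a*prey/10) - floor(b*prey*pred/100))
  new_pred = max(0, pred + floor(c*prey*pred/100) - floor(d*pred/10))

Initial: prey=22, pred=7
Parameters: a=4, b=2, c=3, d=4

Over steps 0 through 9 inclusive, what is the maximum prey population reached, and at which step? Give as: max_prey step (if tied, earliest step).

Step 1: prey: 22+8-3=27; pred: 7+4-2=9
Step 2: prey: 27+10-4=33; pred: 9+7-3=13
Step 3: prey: 33+13-8=38; pred: 13+12-5=20
Step 4: prey: 38+15-15=38; pred: 20+22-8=34
Step 5: prey: 38+15-25=28; pred: 34+38-13=59
Step 6: prey: 28+11-33=6; pred: 59+49-23=85
Step 7: prey: 6+2-10=0; pred: 85+15-34=66
Step 8: prey: 0+0-0=0; pred: 66+0-26=40
Step 9: prey: 0+0-0=0; pred: 40+0-16=24
Max prey = 38 at step 3

Answer: 38 3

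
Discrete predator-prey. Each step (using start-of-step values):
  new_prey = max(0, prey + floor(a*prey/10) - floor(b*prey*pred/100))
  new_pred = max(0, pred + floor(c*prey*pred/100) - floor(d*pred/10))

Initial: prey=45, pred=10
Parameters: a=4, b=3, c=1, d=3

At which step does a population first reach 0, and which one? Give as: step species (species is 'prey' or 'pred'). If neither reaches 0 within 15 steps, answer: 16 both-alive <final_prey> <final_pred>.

Step 1: prey: 45+18-13=50; pred: 10+4-3=11
Step 2: prey: 50+20-16=54; pred: 11+5-3=13
Step 3: prey: 54+21-21=54; pred: 13+7-3=17
Step 4: prey: 54+21-27=48; pred: 17+9-5=21
Step 5: prey: 48+19-30=37; pred: 21+10-6=25
Step 6: prey: 37+14-27=24; pred: 25+9-7=27
Step 7: prey: 24+9-19=14; pred: 27+6-8=25
Step 8: prey: 14+5-10=9; pred: 25+3-7=21
Step 9: prey: 9+3-5=7; pred: 21+1-6=16
Step 10: prey: 7+2-3=6; pred: 16+1-4=13
Step 11: prey: 6+2-2=6; pred: 13+0-3=10
Step 12: prey: 6+2-1=7; pred: 10+0-3=7
Step 13: prey: 7+2-1=8; pred: 7+0-2=5
Step 14: prey: 8+3-1=10; pred: 5+0-1=4
Step 15: prey: 10+4-1=13; pred: 4+0-1=3
No extinction within 15 steps

Answer: 16 both-alive 13 3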